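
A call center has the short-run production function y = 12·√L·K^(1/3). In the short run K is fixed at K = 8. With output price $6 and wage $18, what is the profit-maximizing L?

L* = 16

With K = 8, MP_L = (1/2)·12·L^(-1/2)·8^(1/3) = 12·L^(-1/2).
Profit maximization for a price taker requires P·MP_L = w: 6·12·L^(-1/2) = 18.
So L^(-1/2) = 0.25, which gives L = 16.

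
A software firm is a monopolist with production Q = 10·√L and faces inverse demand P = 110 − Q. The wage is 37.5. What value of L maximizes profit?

L* = 16

Marginal revenue from the inverse demand is MR = 110 − 2Q.
The marginal product is MP_L = 5·L^(-1/2).
A monopolist hires until marginal revenue product equals the wage: MR·MP_L = w.
At L, Q = 10·√L. Substituting and solving: (110 − 20·√L)·5·L^(-1/2) = 37.5 gives L = 16.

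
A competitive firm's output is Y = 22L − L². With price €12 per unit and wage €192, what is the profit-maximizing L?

L* = 3

The marginal product of L is MP_L = 22 − 2L.
A price-taking firm hires until the value of the marginal product equals the wage: P·MP_L = w, so 12·(22 − 2L) = 192.
Then 22 − 2L = 16, giving L = 3.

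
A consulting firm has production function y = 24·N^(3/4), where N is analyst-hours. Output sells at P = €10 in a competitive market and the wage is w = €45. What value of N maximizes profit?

MP_N = (3/4)·24·N^(-1/4) = 18·N^(-1/4).
Profit maximization for a price taker requires P·MP_N = w: 10·18·N^(-1/4) = 45.
So N^(-1/4) = 0.25, which gives N = 256.

N* = 256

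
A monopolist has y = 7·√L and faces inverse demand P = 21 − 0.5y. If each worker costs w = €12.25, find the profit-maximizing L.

Marginal revenue from the inverse demand is MR = 21 − y.
The marginal product is MP_L = 3.5·L^(-1/2).
A monopolist hires until marginal revenue product equals the wage: MR·MP_L = w.
At L, y = 7·√L. Substituting and solving: (21 − 7·√L)·3.5·L^(-1/2) = 12.25 gives L = 4.

L* = 4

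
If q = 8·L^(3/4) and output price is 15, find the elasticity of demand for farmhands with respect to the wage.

ε = -4

MP_L = (3/4)·8·L^(-1/4), so P·MP_L = w gives 90·L^(-1/4) = w.
Solving, L(w) = (90/w)^(4). This is a constant-elasticity form: L ∝ w^(−4), so ε = −4.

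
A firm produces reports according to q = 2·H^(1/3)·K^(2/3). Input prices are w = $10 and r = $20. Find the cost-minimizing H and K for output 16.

H* = 8, K* = 8

Cost minimization requires the marginal rate of technical substitution to equal the input-price ratio: MP_H/MP_K = w/r.
Here MP_H/MP_K = (1/3)·(K/H)/(2/3) = 0.5·(K/H). Setting this equal to 10/20 = 0.5 gives K = H.
Substituting into q = 16: 2·H^(1/3)·(H)^(2/3) = 16.
Solving, H = 8 and K = 8.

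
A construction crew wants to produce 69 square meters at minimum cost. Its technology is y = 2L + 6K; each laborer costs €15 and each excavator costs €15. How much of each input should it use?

The inputs are perfect substitutes, so the firm uses whichever has the lower cost per unit of output.
Cost per unit of output via L is w/2 = 7.5; via K it is r/6 = 2.5. K is cheaper.
Producing y = 69 with K alone: L = 0, K = 11.5.

L* = 0, K* = 11.5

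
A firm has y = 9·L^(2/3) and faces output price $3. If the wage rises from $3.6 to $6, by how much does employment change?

From P·MP_L = w with MP_L = 6·L^(-1/3), the labor demand is L(w) = (18/w)^(3).
At w = 3.6: L = 125. At w = 6: L = 27.
ΔL = 27 − 125 = -98.

ΔL = -98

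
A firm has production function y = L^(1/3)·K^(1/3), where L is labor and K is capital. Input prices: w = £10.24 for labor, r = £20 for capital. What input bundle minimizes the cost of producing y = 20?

Cost minimization requires the marginal rate of technical substitution to equal the input-price ratio: MP_L/MP_K = w/r.
Here MP_L/MP_K = (1/3)·(K/L)/(1/3) = (K/L). Setting this equal to 10.24/20 = 0.512 gives K = 0.512L.
Substituting into y = 20: L^(1/3)·(0.512L)^(1/3) = 20.
Solving, L = 125 and K = 64.

L* = 125, K* = 64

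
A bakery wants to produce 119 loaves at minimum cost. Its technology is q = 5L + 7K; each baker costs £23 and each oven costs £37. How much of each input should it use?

L* = 23.8, K* = 0

The inputs are perfect substitutes, so the firm uses whichever has the lower cost per unit of output.
Cost per unit of output via L is w/5 = 4.6; via K it is r/7 = 37/7. L is cheaper.
Producing q = 119 with L alone: L = 23.8, K = 0.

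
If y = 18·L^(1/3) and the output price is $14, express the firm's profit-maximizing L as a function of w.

L(w) = (84/w)^(3/2)

MP_L = (1/3)·18·L^(-2/3) = 6·L^(-2/3).
Setting P·MP_L = w: 84·L^(-2/3) = w.
Solving for L: L^(-2/3) = w/84, so L = (84/w)^(3/2).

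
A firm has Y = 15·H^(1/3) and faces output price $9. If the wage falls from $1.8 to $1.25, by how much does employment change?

ΔH = 91

From P·MP_H = w with MP_H = 5·H^(-2/3), the labor demand is H(w) = (45/w)^(3/2).
At w = 1.8: H = 125. At w = 1.25: H = 216.
ΔH = 216 − 125 = 91.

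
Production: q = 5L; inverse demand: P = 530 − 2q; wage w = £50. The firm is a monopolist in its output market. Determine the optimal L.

L* = 26

Marginal revenue from the inverse demand is MR = 530 − 4q.
The marginal product is MP_L = 5.
A monopolist hires until marginal revenue product equals the wage: MR·MP_L = w.
(530 − 20L)·5 = 50, so L = 26.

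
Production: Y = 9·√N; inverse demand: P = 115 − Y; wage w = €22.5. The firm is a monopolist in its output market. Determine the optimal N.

Marginal revenue from the inverse demand is MR = 115 − 2Y.
The marginal product is MP_N = 4.5·N^(-1/2).
A monopolist hires until marginal revenue product equals the wage: MR·MP_N = w.
At N, Y = 9·√N. Substituting and solving: (115 − 18·√N)·4.5·N^(-1/2) = 22.5 gives N = 25.

N* = 25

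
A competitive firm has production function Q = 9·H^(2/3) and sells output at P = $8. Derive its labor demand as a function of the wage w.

H(w) = 110592/w³

MP_H = (2/3)·9·H^(-1/3) = 6·H^(-1/3).
Setting P·MP_H = w: 48·H^(-1/3) = w.
Solving for H: H^(-1/3) = w/48, so H = (48/w)^(3).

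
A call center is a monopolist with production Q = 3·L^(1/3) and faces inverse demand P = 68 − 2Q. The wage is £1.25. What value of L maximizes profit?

Marginal revenue from the inverse demand is MR = 68 − 4Q.
The marginal product is MP_L = L^(-2/3).
A monopolist hires until marginal revenue product equals the wage: MR·MP_L = w.
At L, Q = 3·L^(1/3). Substituting and solving: (68 − 12·L^(1/3))·L^(-2/3) = 1.25 gives L = 64.

L* = 64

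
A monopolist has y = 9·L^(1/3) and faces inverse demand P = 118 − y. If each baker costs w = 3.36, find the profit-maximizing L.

Marginal revenue from the inverse demand is MR = 118 − 2y.
The marginal product is MP_L = 3·L^(-2/3).
A monopolist hires until marginal revenue product equals the wage: MR·MP_L = w.
At L, y = 9·L^(1/3). Substituting and solving: (118 − 18·L^(1/3))·3·L^(-2/3) = 3.36 gives L = 125.

L* = 125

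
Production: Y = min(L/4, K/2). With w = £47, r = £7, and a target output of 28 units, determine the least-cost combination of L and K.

L* = 112, K* = 56

With a fixed-proportions technology, the cost-minimizing bundle uses no slack in either input: L/4 = K/2 = Y.
So L = 4·28 = 112 and K = 2·28 = 56.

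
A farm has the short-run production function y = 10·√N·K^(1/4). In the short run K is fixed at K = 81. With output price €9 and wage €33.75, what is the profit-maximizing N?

N* = 16

With K = 81, MP_N = (1/2)·10·N^(-1/2)·81^(1/4) = 15·N^(-1/2).
Profit maximization for a price taker requires P·MP_N = w: 9·15·N^(-1/2) = 33.75.
So N^(-1/2) = 0.25, which gives N = 16.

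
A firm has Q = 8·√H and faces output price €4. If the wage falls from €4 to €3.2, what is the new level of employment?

From P·MP_H = w with MP_H = 4·H^(-1/2), the labor demand is H(w) = (16/w)^(2).
At w = 4: H = 16. At w = 3.2: H = 25.

H* = 25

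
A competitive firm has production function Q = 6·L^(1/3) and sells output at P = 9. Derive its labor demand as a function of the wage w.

MP_L = (1/3)·6·L^(-2/3) = 2·L^(-2/3).
Setting P·MP_L = w: 18·L^(-2/3) = w.
Solving for L: L^(-2/3) = w/18, so L = (18/w)^(3/2).

L(w) = (18/w)^(3/2)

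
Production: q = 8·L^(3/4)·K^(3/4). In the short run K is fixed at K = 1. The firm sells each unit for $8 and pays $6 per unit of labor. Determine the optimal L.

With K = 1, MP_L = (3/4)·8·L^(-1/4)·1^(3/4) = 6·L^(-1/4).
Profit maximization for a price taker requires P·MP_L = w: 8·6·L^(-1/4) = 6.
So L^(-1/4) = 0.125, which gives L = 4096.

L* = 4096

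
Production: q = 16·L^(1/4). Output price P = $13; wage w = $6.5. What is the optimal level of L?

MP_L = (1/4)·16·L^(-3/4) = 4·L^(-3/4).
Profit maximization for a price taker requires P·MP_L = w: 13·4·L^(-3/4) = 6.5.
So L^(-3/4) = 0.125, which gives L = 16.

L* = 16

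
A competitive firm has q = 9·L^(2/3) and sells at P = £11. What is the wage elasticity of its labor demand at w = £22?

MP_L = (2/3)·9·L^(-1/3), so P·MP_L = w gives 66·L^(-1/3) = w.
Solving, L(w) = (66/w)^(3). This is a constant-elasticity form: L ∝ w^(−3), so ε = −3.

ε = -3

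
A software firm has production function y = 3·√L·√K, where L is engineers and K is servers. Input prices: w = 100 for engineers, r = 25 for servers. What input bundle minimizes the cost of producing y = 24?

L* = 4, K* = 16

Cost minimization requires the marginal rate of technical substitution to equal the input-price ratio: MP_L/MP_K = w/r.
Here MP_L/MP_K = (1/2)·(K/L)/(1/2) = (K/L). Setting this equal to 100/25 = 4 gives K = 4L.
Substituting into y = 24: 3·L^(1/2)·(4L)^(1/2) = 24.
Solving, L = 4 and K = 16.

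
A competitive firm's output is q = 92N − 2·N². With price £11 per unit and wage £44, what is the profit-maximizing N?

N* = 22

The marginal product of N is MP_N = 92 − 4N.
A price-taking firm hires until the value of the marginal product equals the wage: P·MP_N = w, so 11·(92 − 4N) = 44.
Then 92 − 4N = 4, giving N = 22.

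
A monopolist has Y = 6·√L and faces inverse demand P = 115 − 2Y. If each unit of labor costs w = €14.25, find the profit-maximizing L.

Marginal revenue from the inverse demand is MR = 115 − 4Y.
The marginal product is MP_L = 3·L^(-1/2).
A monopolist hires until marginal revenue product equals the wage: MR·MP_L = w.
At L, Y = 6·√L. Substituting and solving: (115 − 24·√L)·3·L^(-1/2) = 14.25 gives L = 16.

L* = 16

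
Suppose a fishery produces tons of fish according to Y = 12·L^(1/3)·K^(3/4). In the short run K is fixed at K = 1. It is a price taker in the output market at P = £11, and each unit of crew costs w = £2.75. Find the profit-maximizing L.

L* = 64

With K = 1, MP_L = (1/3)·12·L^(-2/3)·1^(3/4) = 4·L^(-2/3).
Profit maximization for a price taker requires P·MP_L = w: 11·4·L^(-2/3) = 2.75.
So L^(-2/3) = 0.0625, which gives L = 64.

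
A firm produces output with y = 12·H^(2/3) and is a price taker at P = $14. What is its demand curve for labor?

MP_H = (2/3)·12·H^(-1/3) = 8·H^(-1/3).
Setting P·MP_H = w: 112·H^(-1/3) = w.
Solving for H: H^(-1/3) = w/112, so H = (112/w)^(3).

H(w) = 1404928/w³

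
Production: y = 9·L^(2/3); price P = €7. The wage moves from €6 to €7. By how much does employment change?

From P·MP_L = w with MP_L = 6·L^(-1/3), the labor demand is L(w) = (42/w)^(3).
At w = 6: L = 343. At w = 7: L = 216.
ΔL = 216 − 343 = -127.

ΔL = -127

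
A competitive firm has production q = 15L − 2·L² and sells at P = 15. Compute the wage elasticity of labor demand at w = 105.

From P·MP_L = w with MP_L = 15 − 4L, labor demand is L(w) = (15 − w/15)/4.
dL/dw = −1/(60) = -1/60.
At w = 105, L = 2, so ε = (dL/dw)·(w/L) = (-1/60)·(105/2) = -0.875.

ε = -0.875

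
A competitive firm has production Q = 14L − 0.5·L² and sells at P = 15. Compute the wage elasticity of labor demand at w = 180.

ε = -6

From P·MP_L = w with MP_L = 14 − L, labor demand is L(w) = 14 − w/15.
dL/dw = −1/(15) = -1/15.
At w = 180, L = 2, so ε = (dL/dw)·(w/L) = (-1/15)·(180/2) = -6.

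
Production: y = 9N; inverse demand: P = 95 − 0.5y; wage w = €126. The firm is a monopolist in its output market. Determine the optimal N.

Marginal revenue from the inverse demand is MR = 95 − y.
The marginal product is MP_N = 9.
A monopolist hires until marginal revenue product equals the wage: MR·MP_N = w.
(95 − 9N)·9 = 126, so N = 9.

N* = 9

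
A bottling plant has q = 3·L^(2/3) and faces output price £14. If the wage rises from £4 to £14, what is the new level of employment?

From P·MP_L = w with MP_L = 2·L^(-1/3), the labor demand is L(w) = (28/w)^(3).
At w = 4: L = 343. At w = 14: L = 8.

L* = 8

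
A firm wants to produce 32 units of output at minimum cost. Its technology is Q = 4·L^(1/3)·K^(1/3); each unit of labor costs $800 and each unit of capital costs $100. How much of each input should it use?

L* = 8, K* = 64

Cost minimization requires the marginal rate of technical substitution to equal the input-price ratio: MP_L/MP_K = w/r.
Here MP_L/MP_K = (1/3)·(K/L)/(1/3) = (K/L). Setting this equal to 800/100 = 8 gives K = 8L.
Substituting into Q = 32: 4·L^(1/3)·(8L)^(1/3) = 32.
Solving, L = 8 and K = 64.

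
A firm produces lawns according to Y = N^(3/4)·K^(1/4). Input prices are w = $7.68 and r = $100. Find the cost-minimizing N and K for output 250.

N* = 625, K* = 16

Cost minimization requires the marginal rate of technical substitution to equal the input-price ratio: MP_N/MP_K = w/r.
Here MP_N/MP_K = (3/4)·(K/N)/(1/4) = 3·(K/N). Setting this equal to 7.68/100 = 0.0768 gives K = 0.0256N.
Substituting into Y = 250: N^(3/4)·(0.0256N)^(1/4) = 250.
Solving, N = 625 and K = 16.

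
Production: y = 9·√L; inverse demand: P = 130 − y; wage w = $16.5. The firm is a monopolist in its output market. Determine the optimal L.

Marginal revenue from the inverse demand is MR = 130 − 2y.
The marginal product is MP_L = 4.5·L^(-1/2).
A monopolist hires until marginal revenue product equals the wage: MR·MP_L = w.
At L, y = 9·√L. Substituting and solving: (130 − 18·√L)·4.5·L^(-1/2) = 16.5 gives L = 36.

L* = 36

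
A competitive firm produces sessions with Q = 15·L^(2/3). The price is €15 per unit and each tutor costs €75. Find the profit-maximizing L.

L* = 8

MP_L = (2/3)·15·L^(-1/3) = 10·L^(-1/3).
Profit maximization for a price taker requires P·MP_L = w: 15·10·L^(-1/3) = 75.
So L^(-1/3) = 0.5, which gives L = 8.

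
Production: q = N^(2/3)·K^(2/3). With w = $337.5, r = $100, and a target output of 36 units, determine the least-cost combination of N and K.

Cost minimization requires the marginal rate of technical substitution to equal the input-price ratio: MP_N/MP_K = w/r.
Here MP_N/MP_K = (2/3)·(K/N)/(2/3) = (K/N). Setting this equal to 337.5/100 = 3.375 gives K = 3.375N.
Substituting into q = 36: N^(2/3)·(3.375N)^(2/3) = 36.
Solving, N = 8 and K = 27.

N* = 8, K* = 27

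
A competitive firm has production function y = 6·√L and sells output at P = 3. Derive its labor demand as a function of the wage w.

L(w) = 81/w²

MP_L = (1/2)·6·L^(-1/2) = 3·L^(-1/2).
Setting P·MP_L = w: 9·L^(-1/2) = w.
Solving for L: L^(-1/2) = w/9, so L = (9/w)^(2).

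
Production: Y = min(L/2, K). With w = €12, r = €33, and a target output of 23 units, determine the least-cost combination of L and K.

With a fixed-proportions technology, the cost-minimizing bundle uses no slack in either input: L/2 = K = Y.
So L = 2·23 = 46 and K = 23.

L* = 46, K* = 23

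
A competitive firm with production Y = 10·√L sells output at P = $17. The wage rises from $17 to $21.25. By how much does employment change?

ΔL = -9

From P·MP_L = w with MP_L = 5·L^(-1/2), the labor demand is L(w) = (85/w)^(2).
At w = 17: L = 25. At w = 21.25: L = 16.
ΔL = 16 − 25 = -9.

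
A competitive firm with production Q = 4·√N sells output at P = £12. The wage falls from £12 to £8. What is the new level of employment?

N* = 9

From P·MP_N = w with MP_N = 2·N^(-1/2), the labor demand is N(w) = (24/w)^(2).
At w = 12: N = 4. At w = 8: N = 9.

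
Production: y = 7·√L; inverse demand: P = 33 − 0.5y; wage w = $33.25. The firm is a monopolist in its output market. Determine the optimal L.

L* = 4

Marginal revenue from the inverse demand is MR = 33 − y.
The marginal product is MP_L = 3.5·L^(-1/2).
A monopolist hires until marginal revenue product equals the wage: MR·MP_L = w.
At L, y = 7·√L. Substituting and solving: (33 − 7·√L)·3.5·L^(-1/2) = 33.25 gives L = 4.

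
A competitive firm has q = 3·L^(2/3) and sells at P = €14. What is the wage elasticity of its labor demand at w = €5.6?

ε = -3

MP_L = (2/3)·3·L^(-1/3), so P·MP_L = w gives 28·L^(-1/3) = w.
Solving, L(w) = (28/w)^(3). This is a constant-elasticity form: L ∝ w^(−3), so ε = −3.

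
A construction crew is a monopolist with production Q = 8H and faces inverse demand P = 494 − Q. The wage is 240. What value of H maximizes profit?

H* = 29

Marginal revenue from the inverse demand is MR = 494 − 2Q.
The marginal product is MP_H = 8.
A monopolist hires until marginal revenue product equals the wage: MR·MP_H = w.
(494 − 16H)·8 = 240, so H = 29.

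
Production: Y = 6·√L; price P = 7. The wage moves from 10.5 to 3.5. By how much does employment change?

From P·MP_L = w with MP_L = 3·L^(-1/2), the labor demand is L(w) = (21/w)^(2).
At w = 10.5: L = 4. At w = 3.5: L = 36.
ΔL = 36 − 4 = 32.

ΔL = 32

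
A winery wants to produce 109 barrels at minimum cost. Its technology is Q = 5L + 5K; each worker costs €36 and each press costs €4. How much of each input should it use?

The inputs are perfect substitutes, so the firm uses whichever has the lower cost per unit of output.
Cost per unit of output via L is w/5 = 7.2; via K it is r/5 = 0.8. K is cheaper.
Producing Q = 109 with K alone: L = 0, K = 21.8.

L* = 0, K* = 21.8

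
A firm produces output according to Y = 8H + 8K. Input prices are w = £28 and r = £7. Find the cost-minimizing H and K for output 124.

The inputs are perfect substitutes, so the firm uses whichever has the lower cost per unit of output.
Cost per unit of output via H is w/8 = 3.5; via K it is r/8 = 0.875. K is cheaper.
Producing Y = 124 with K alone: H = 0, K = 15.5.

H* = 0, K* = 15.5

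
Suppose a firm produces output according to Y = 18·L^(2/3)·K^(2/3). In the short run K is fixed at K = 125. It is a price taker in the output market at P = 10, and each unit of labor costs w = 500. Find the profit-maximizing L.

L* = 216

With K = 125, MP_L = (2/3)·18·L^(-1/3)·125^(2/3) = 300·L^(-1/3).
Profit maximization for a price taker requires P·MP_L = w: 10·300·L^(-1/3) = 500.
So L^(-1/3) = 1/6, which gives L = 216.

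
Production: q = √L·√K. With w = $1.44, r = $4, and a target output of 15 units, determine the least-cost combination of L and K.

L* = 25, K* = 9

Cost minimization requires the marginal rate of technical substitution to equal the input-price ratio: MP_L/MP_K = w/r.
Here MP_L/MP_K = (1/2)·(K/L)/(1/2) = (K/L). Setting this equal to 1.44/4 = 0.36 gives K = 0.36L.
Substituting into q = 15: L^(1/2)·(0.36L)^(1/2) = 15.
Solving, L = 25 and K = 9.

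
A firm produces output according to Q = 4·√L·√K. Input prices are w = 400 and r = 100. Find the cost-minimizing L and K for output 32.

L* = 4, K* = 16

Cost minimization requires the marginal rate of technical substitution to equal the input-price ratio: MP_L/MP_K = w/r.
Here MP_L/MP_K = (1/2)·(K/L)/(1/2) = (K/L). Setting this equal to 400/100 = 4 gives K = 4L.
Substituting into Q = 32: 4·L^(1/2)·(4L)^(1/2) = 32.
Solving, L = 4 and K = 16.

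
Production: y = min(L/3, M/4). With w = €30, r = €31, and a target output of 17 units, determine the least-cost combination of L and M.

With a fixed-proportions technology, the cost-minimizing bundle uses no slack in either input: L/3 = M/4 = y.
So L = 3·17 = 51 and M = 4·17 = 68.

L* = 51, M* = 68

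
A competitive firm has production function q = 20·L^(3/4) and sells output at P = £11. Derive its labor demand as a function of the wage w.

L(w) = (165/w)^(4)

MP_L = (3/4)·20·L^(-1/4) = 15·L^(-1/4).
Setting P·MP_L = w: 165·L^(-1/4) = w.
Solving for L: L^(-1/4) = w/165, so L = (165/w)^(4).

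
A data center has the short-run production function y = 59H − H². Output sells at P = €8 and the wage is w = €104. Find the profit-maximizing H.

H* = 23

The marginal product of H is MP_H = 59 − 2H.
A price-taking firm hires until the value of the marginal product equals the wage: P·MP_H = w, so 8·(59 − 2H) = 104.
Then 59 − 2H = 13, giving H = 23.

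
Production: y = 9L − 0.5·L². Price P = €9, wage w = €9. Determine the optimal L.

The marginal product of L is MP_L = 9 − L.
A price-taking firm hires until the value of the marginal product equals the wage: P·MP_L = w, so 9·(9 − L) = 9.
Then 9 − L = 1, giving L = 8.

L* = 8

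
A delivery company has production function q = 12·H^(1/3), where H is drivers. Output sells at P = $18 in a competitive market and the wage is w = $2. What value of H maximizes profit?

H* = 216

MP_H = (1/3)·12·H^(-2/3) = 4·H^(-2/3).
Profit maximization for a price taker requires P·MP_H = w: 18·4·H^(-2/3) = 2.
So H^(-2/3) = 1/36, which gives H = 216.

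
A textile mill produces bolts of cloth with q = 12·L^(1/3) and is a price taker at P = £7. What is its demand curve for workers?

L(w) = (28/w)^(3/2)

MP_L = (1/3)·12·L^(-2/3) = 4·L^(-2/3).
Setting P·MP_L = w: 28·L^(-2/3) = w.
Solving for L: L^(-2/3) = w/28, so L = (28/w)^(3/2).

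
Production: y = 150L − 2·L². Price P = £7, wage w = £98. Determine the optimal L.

L* = 34

The marginal product of L is MP_L = 150 − 4L.
A price-taking firm hires until the value of the marginal product equals the wage: P·MP_L = w, so 7·(150 − 4L) = 98.
Then 150 − 4L = 14, giving L = 34.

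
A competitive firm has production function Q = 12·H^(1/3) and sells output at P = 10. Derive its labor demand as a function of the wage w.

MP_H = (1/3)·12·H^(-2/3) = 4·H^(-2/3).
Setting P·MP_H = w: 40·H^(-2/3) = w.
Solving for H: H^(-2/3) = w/40, so H = (40/w)^(3/2).

H(w) = (40/w)^(3/2)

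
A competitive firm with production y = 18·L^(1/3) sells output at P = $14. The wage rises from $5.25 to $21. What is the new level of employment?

From P·MP_L = w with MP_L = 6·L^(-2/3), the labor demand is L(w) = (84/w)^(3/2).
At w = 5.25: L = 64. At w = 21: L = 8.

L* = 8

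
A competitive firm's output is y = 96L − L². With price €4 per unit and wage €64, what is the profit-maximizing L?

The marginal product of L is MP_L = 96 − 2L.
A price-taking firm hires until the value of the marginal product equals the wage: P·MP_L = w, so 4·(96 − 2L) = 64.
Then 96 − 2L = 16, giving L = 40.

L* = 40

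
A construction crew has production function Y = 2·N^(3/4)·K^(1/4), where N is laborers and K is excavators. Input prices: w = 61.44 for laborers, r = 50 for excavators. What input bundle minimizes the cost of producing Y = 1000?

Cost minimization requires the marginal rate of technical substitution to equal the input-price ratio: MP_N/MP_K = w/r.
Here MP_N/MP_K = (3/4)·(K/N)/(1/4) = 3·(K/N). Setting this equal to 61.44/50 = 1.2288 gives K = 0.4096N.
Substituting into Y = 1000: 2·N^(3/4)·(0.4096N)^(1/4) = 1000.
Solving, N = 625 and K = 256.

N* = 625, K* = 256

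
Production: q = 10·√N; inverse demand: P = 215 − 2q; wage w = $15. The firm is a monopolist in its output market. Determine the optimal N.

N* = 25

Marginal revenue from the inverse demand is MR = 215 − 4q.
The marginal product is MP_N = 5·N^(-1/2).
A monopolist hires until marginal revenue product equals the wage: MR·MP_N = w.
At N, q = 10·√N. Substituting and solving: (215 − 40·√N)·5·N^(-1/2) = 15 gives N = 25.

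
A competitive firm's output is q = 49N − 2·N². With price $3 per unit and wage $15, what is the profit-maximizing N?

The marginal product of N is MP_N = 49 − 4N.
A price-taking firm hires until the value of the marginal product equals the wage: P·MP_N = w, so 3·(49 − 4N) = 15.
Then 49 − 4N = 5, giving N = 11.

N* = 11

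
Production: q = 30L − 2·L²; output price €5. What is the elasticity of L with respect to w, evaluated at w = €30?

From P·MP_L = w with MP_L = 30 − 4L, labor demand is L(w) = (30 − w/5)/4.
dL/dw = −1/(20) = -0.05.
At w = 30, L = 6, so ε = (dL/dw)·(w/L) = (-0.05)·(30/6) = -0.25.

ε = -0.25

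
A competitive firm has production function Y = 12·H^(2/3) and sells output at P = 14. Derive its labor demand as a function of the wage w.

H(w) = 1404928/w³

MP_H = (2/3)·12·H^(-1/3) = 8·H^(-1/3).
Setting P·MP_H = w: 112·H^(-1/3) = w.
Solving for H: H^(-1/3) = w/112, so H = (112/w)^(3).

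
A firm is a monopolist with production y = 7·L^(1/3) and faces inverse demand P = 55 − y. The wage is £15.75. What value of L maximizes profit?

Marginal revenue from the inverse demand is MR = 55 − 2y.
The marginal product is MP_L = (7/3)·L^(-2/3).
A monopolist hires until marginal revenue product equals the wage: MR·MP_L = w.
At L, y = 7·L^(1/3). Substituting and solving: (55 − 14·L^(1/3))·(7/3)·L^(-2/3) = 15.75 gives L = 8.

L* = 8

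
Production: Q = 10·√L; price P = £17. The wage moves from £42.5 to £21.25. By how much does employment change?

From P·MP_L = w with MP_L = 5·L^(-1/2), the labor demand is L(w) = (85/w)^(2).
At w = 42.5: L = 4. At w = 21.25: L = 16.
ΔL = 16 − 4 = 12.

ΔL = 12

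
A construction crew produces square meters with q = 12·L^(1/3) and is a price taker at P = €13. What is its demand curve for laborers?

L(w) = (52/w)^(3/2)

MP_L = (1/3)·12·L^(-2/3) = 4·L^(-2/3).
Setting P·MP_L = w: 52·L^(-2/3) = w.
Solving for L: L^(-2/3) = w/52, so L = (52/w)^(3/2).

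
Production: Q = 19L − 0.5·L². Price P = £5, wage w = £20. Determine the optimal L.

The marginal product of L is MP_L = 19 − L.
A price-taking firm hires until the value of the marginal product equals the wage: P·MP_L = w, so 5·(19 − L) = 20.
Then 19 − L = 4, giving L = 15.

L* = 15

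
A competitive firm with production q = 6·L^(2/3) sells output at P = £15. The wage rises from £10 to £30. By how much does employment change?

ΔL = -208

From P·MP_L = w with MP_L = 4·L^(-1/3), the labor demand is L(w) = (60/w)^(3).
At w = 10: L = 216. At w = 30: L = 8.
ΔL = 8 − 216 = -208.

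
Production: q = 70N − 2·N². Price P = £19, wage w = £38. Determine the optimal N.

N* = 17

The marginal product of N is MP_N = 70 − 4N.
A price-taking firm hires until the value of the marginal product equals the wage: P·MP_N = w, so 19·(70 − 4N) = 38.
Then 70 − 4N = 2, giving N = 17.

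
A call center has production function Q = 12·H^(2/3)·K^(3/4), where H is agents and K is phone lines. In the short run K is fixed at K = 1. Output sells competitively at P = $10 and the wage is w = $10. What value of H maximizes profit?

With K = 1, MP_H = (2/3)·12·H^(-1/3)·1^(3/4) = 8·H^(-1/3).
Profit maximization for a price taker requires P·MP_H = w: 10·8·H^(-1/3) = 10.
So H^(-1/3) = 0.125, which gives H = 512.

H* = 512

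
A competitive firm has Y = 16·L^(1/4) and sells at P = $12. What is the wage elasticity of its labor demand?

MP_L = (1/4)·16·L^(-3/4), so P·MP_L = w gives 48·L^(-3/4) = w.
Solving, L(w) = (48/w)^(4/3). This is a constant-elasticity form: L ∝ w^(−4/3), so ε = −4/3.

ε = -4/3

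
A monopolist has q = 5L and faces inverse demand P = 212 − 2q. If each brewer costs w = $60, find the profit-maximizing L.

Marginal revenue from the inverse demand is MR = 212 − 4q.
The marginal product is MP_L = 5.
A monopolist hires until marginal revenue product equals the wage: MR·MP_L = w.
(212 − 20L)·5 = 60, so L = 10.

L* = 10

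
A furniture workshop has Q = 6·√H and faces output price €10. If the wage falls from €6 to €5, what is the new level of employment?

H* = 36

From P·MP_H = w with MP_H = 3·H^(-1/2), the labor demand is H(w) = (30/w)^(2).
At w = 6: H = 25. At w = 5: H = 36.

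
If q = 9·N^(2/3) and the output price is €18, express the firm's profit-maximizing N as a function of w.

MP_N = (2/3)·9·N^(-1/3) = 6·N^(-1/3).
Setting P·MP_N = w: 108·N^(-1/3) = w.
Solving for N: N^(-1/3) = w/108, so N = (108/w)^(3).

N(w) = 1259712/w³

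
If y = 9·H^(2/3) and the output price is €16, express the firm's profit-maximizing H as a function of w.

H(w) = 884736/w³

MP_H = (2/3)·9·H^(-1/3) = 6·H^(-1/3).
Setting P·MP_H = w: 96·H^(-1/3) = w.
Solving for H: H^(-1/3) = w/96, so H = (96/w)^(3).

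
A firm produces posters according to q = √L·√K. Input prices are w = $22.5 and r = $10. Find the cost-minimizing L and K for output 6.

Cost minimization requires the marginal rate of technical substitution to equal the input-price ratio: MP_L/MP_K = w/r.
Here MP_L/MP_K = (1/2)·(K/L)/(1/2) = (K/L). Setting this equal to 22.5/10 = 2.25 gives K = 2.25L.
Substituting into q = 6: L^(1/2)·(2.25L)^(1/2) = 6.
Solving, L = 4 and K = 9.

L* = 4, K* = 9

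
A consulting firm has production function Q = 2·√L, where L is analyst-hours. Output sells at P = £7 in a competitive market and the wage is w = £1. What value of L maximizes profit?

MP_L = (1/2)·2·L^(-1/2) = L^(-1/2).
Profit maximization for a price taker requires P·MP_L = w: 7·L^(-1/2) = 1.
So L^(-1/2) = 1/7, which gives L = 49.

L* = 49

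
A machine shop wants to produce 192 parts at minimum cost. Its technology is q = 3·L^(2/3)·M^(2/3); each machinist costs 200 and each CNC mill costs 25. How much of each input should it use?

Cost minimization requires the marginal rate of technical substitution to equal the input-price ratio: MP_L/MP_M = w/r.
Here MP_L/MP_M = (2/3)·(M/L)/(2/3) = (M/L). Setting this equal to 200/25 = 8 gives M = 8L.
Substituting into q = 192: 3·L^(2/3)·(8L)^(2/3) = 192.
Solving, L = 8 and M = 64.

L* = 8, M* = 64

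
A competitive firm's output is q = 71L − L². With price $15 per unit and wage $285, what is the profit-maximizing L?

The marginal product of L is MP_L = 71 − 2L.
A price-taking firm hires until the value of the marginal product equals the wage: P·MP_L = w, so 15·(71 − 2L) = 285.
Then 71 − 2L = 19, giving L = 26.

L* = 26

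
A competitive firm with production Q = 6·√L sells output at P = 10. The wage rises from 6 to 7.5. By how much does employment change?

ΔL = -9

From P·MP_L = w with MP_L = 3·L^(-1/2), the labor demand is L(w) = (30/w)^(2).
At w = 6: L = 25. At w = 7.5: L = 16.
ΔL = 16 − 25 = -9.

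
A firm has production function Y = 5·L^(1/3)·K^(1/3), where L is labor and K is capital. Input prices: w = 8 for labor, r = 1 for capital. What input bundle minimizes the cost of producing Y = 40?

Cost minimization requires the marginal rate of technical substitution to equal the input-price ratio: MP_L/MP_K = w/r.
Here MP_L/MP_K = (1/3)·(K/L)/(1/3) = (K/L). Setting this equal to 8/1 = 8 gives K = 8L.
Substituting into Y = 40: 5·L^(1/3)·(8L)^(1/3) = 40.
Solving, L = 8 and K = 64.

L* = 8, K* = 64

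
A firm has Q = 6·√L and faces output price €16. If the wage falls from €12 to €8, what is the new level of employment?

L* = 36

From P·MP_L = w with MP_L = 3·L^(-1/2), the labor demand is L(w) = (48/w)^(2).
At w = 12: L = 16. At w = 8: L = 36.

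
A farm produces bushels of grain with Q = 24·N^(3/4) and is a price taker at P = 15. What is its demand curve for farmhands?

N(w) = (270/w)^(4)

MP_N = (3/4)·24·N^(-1/4) = 18·N^(-1/4).
Setting P·MP_N = w: 270·N^(-1/4) = w.
Solving for N: N^(-1/4) = w/270, so N = (270/w)^(4).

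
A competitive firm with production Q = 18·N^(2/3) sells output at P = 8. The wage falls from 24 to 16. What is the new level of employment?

From P·MP_N = w with MP_N = 12·N^(-1/3), the labor demand is N(w) = (96/w)^(3).
At w = 24: N = 64. At w = 16: N = 216.

N* = 216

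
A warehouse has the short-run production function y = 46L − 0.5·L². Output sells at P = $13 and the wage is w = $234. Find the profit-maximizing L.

The marginal product of L is MP_L = 46 − L.
A price-taking firm hires until the value of the marginal product equals the wage: P·MP_L = w, so 13·(46 − L) = 234.
Then 46 − L = 18, giving L = 28.

L* = 28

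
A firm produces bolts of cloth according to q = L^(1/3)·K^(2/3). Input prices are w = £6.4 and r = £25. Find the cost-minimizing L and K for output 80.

Cost minimization requires the marginal rate of technical substitution to equal the input-price ratio: MP_L/MP_K = w/r.
Here MP_L/MP_K = (1/3)·(K/L)/(2/3) = 0.5·(K/L). Setting this equal to 6.4/25 = 0.256 gives K = 0.512L.
Substituting into q = 80: L^(1/3)·(0.512L)^(2/3) = 80.
Solving, L = 125 and K = 64.

L* = 125, K* = 64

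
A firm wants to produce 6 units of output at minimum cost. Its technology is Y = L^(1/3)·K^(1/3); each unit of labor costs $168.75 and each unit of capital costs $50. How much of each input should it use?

Cost minimization requires the marginal rate of technical substitution to equal the input-price ratio: MP_L/MP_K = w/r.
Here MP_L/MP_K = (1/3)·(K/L)/(1/3) = (K/L). Setting this equal to 168.75/50 = 3.375 gives K = 3.375L.
Substituting into Y = 6: L^(1/3)·(3.375L)^(1/3) = 6.
Solving, L = 8 and K = 27.

L* = 8, K* = 27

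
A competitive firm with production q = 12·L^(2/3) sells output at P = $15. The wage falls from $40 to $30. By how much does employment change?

From P·MP_L = w with MP_L = 8·L^(-1/3), the labor demand is L(w) = (120/w)^(3).
At w = 40: L = 27. At w = 30: L = 64.
ΔL = 64 − 27 = 37.

ΔL = 37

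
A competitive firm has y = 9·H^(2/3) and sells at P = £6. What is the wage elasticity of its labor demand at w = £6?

ε = -3

MP_H = (2/3)·9·H^(-1/3), so P·MP_H = w gives 36·H^(-1/3) = w.
Solving, H(w) = (36/w)^(3). This is a constant-elasticity form: H ∝ w^(−3), so ε = −3.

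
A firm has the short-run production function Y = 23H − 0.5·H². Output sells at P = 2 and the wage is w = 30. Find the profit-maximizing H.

The marginal product of H is MP_H = 23 − H.
A price-taking firm hires until the value of the marginal product equals the wage: P·MP_H = w, so 2·(23 − H) = 30.
Then 23 − H = 15, giving H = 8.

H* = 8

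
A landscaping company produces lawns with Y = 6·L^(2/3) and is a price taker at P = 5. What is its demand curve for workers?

MP_L = (2/3)·6·L^(-1/3) = 4·L^(-1/3).
Setting P·MP_L = w: 20·L^(-1/3) = w.
Solving for L: L^(-1/3) = w/20, so L = (20/w)^(3).

L(w) = 8000/w³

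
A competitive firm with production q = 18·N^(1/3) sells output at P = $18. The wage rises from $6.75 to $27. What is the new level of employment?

N* = 8

From P·MP_N = w with MP_N = 6·N^(-2/3), the labor demand is N(w) = (108/w)^(3/2).
At w = 6.75: N = 64. At w = 27: N = 8.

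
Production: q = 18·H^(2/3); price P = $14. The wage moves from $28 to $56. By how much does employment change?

From P·MP_H = w with MP_H = 12·H^(-1/3), the labor demand is H(w) = (168/w)^(3).
At w = 28: H = 216. At w = 56: H = 27.
ΔH = 27 − 216 = -189.

ΔH = -189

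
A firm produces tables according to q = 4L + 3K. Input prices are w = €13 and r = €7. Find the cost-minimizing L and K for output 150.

L* = 0, K* = 50

The inputs are perfect substitutes, so the firm uses whichever has the lower cost per unit of output.
Cost per unit of output via L is w/4 = 3.25; via K it is r/3 = 7/3. K is cheaper.
Producing q = 150 with K alone: L = 0, K = 50.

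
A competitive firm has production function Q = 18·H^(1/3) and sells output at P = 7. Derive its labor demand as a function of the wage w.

H(w) = (42/w)^(3/2)

MP_H = (1/3)·18·H^(-2/3) = 6·H^(-2/3).
Setting P·MP_H = w: 42·H^(-2/3) = w.
Solving for H: H^(-2/3) = w/42, so H = (42/w)^(3/2).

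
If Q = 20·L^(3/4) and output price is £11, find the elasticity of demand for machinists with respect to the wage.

ε = -4

MP_L = (3/4)·20·L^(-1/4), so P·MP_L = w gives 165·L^(-1/4) = w.
Solving, L(w) = (165/w)^(4). This is a constant-elasticity form: L ∝ w^(−4), so ε = −4.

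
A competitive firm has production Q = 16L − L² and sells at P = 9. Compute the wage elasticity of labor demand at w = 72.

From P·MP_L = w with MP_L = 16 − 2L, labor demand is L(w) = (16 − w/9)/2.
dL/dw = −1/(18) = -1/18.
At w = 72, L = 4, so ε = (dL/dw)·(w/L) = (-1/18)·(72/4) = -1.

ε = -1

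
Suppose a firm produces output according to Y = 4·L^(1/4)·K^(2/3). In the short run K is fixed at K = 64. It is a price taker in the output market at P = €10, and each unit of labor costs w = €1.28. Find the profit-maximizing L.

L* = 625

With K = 64, MP_L = (1/4)·4·L^(-3/4)·64^(2/3) = 16·L^(-3/4).
Profit maximization for a price taker requires P·MP_L = w: 10·16·L^(-3/4) = 1.28.
So L^(-3/4) = 0.008, which gives L = 625.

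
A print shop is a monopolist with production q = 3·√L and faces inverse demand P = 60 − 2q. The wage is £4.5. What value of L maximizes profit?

L* = 16

Marginal revenue from the inverse demand is MR = 60 − 4q.
The marginal product is MP_L = 1.5·L^(-1/2).
A monopolist hires until marginal revenue product equals the wage: MR·MP_L = w.
At L, q = 3·√L. Substituting and solving: (60 − 12·√L)·1.5·L^(-1/2) = 4.5 gives L = 16.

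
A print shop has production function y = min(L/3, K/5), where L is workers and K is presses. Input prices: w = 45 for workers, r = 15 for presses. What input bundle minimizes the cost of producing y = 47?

L* = 141, K* = 235

With a fixed-proportions technology, the cost-minimizing bundle uses no slack in either input: L/3 = K/5 = y.
So L = 3·47 = 141 and K = 5·47 = 235.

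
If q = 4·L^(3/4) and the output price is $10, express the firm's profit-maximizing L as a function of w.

MP_L = (3/4)·4·L^(-1/4) = 3·L^(-1/4).
Setting P·MP_L = w: 30·L^(-1/4) = w.
Solving for L: L^(-1/4) = w/30, so L = (30/w)^(4).

L(w) = 810000/w^(4)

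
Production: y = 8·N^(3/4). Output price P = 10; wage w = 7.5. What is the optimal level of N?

MP_N = (3/4)·8·N^(-1/4) = 6·N^(-1/4).
Profit maximization for a price taker requires P·MP_N = w: 10·6·N^(-1/4) = 7.5.
So N^(-1/4) = 0.125, which gives N = 4096.

N* = 4096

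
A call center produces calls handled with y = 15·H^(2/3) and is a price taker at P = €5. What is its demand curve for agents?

H(w) = 125000/w³

MP_H = (2/3)·15·H^(-1/3) = 10·H^(-1/3).
Setting P·MP_H = w: 50·H^(-1/3) = w.
Solving for H: H^(-1/3) = w/50, so H = (50/w)^(3).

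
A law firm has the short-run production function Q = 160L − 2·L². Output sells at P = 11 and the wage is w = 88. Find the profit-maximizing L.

The marginal product of L is MP_L = 160 − 4L.
A price-taking firm hires until the value of the marginal product equals the wage: P·MP_L = w, so 11·(160 − 4L) = 88.
Then 160 − 4L = 8, giving L = 38.

L* = 38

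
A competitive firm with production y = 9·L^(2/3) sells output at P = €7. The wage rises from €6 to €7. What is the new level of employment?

L* = 216

From P·MP_L = w with MP_L = 6·L^(-1/3), the labor demand is L(w) = (42/w)^(3).
At w = 6: L = 343. At w = 7: L = 216.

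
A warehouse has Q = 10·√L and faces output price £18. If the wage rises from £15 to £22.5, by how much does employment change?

ΔL = -20

From P·MP_L = w with MP_L = 5·L^(-1/2), the labor demand is L(w) = (90/w)^(2).
At w = 15: L = 36. At w = 22.5: L = 16.
ΔL = 16 − 36 = -20.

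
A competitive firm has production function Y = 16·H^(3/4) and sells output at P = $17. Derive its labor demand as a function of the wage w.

H(w) = (204/w)^(4)

MP_H = (3/4)·16·H^(-1/4) = 12·H^(-1/4).
Setting P·MP_H = w: 204·H^(-1/4) = w.
Solving for H: H^(-1/4) = w/204, so H = (204/w)^(4).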